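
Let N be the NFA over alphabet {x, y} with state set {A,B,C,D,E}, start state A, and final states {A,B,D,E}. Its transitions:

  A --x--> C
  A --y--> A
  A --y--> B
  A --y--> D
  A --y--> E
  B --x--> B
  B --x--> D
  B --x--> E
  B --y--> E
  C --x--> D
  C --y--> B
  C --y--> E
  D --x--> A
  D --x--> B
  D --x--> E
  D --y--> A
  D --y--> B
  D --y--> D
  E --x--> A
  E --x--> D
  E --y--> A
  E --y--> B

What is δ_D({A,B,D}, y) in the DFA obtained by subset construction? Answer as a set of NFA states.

{A,B,D,E}

δ(A,y) = {A,B,D,E}; δ(B,y) = {E}; δ(D,y) = {A,B,D}.
Union: {A,B,D,E}.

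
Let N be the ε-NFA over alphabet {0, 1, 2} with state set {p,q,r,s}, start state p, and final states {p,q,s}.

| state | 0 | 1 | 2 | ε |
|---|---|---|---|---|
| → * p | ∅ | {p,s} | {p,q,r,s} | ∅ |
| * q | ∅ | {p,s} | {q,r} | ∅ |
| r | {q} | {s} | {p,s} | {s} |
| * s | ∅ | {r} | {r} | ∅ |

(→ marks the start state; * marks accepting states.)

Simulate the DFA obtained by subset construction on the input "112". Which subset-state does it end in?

Start: {p}.
δ(p,1) = {p,s}.
Union: {p,s}.
After 1: {p,s}.
δ(p,1) = {p,s}; δ(s,1) = {r}.
Union: {p,r,s}.
After 1: {p,r,s}.
δ(p,2) = {p,q,r,s}; δ(r,2) = {p,s}; δ(s,2) = {r}.
Union: {p,q,r,s}.
After 2: {p,q,r,s}.

{p,q,r,s}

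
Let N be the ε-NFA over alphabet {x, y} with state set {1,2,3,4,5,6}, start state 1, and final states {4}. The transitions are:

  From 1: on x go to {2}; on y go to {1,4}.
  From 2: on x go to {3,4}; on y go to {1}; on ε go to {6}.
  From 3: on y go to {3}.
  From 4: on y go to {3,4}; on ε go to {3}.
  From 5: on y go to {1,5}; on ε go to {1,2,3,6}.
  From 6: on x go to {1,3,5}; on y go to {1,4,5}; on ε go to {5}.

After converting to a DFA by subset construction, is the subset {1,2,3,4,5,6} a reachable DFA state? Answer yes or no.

yes

Start state of the DFA: {1} (ε-closure of the NFA start).
{1} --x--> {1,2,3,5,6}  [new]
{1} --y--> {1,3,4}  [new]
{1,2,3,5,6} --x--> {1,2,3,4,5,6}  [new]
{1,2,3,5,6} --y--> {1,2,3,4,5,6}  [seen]
{1,3,4} --x--> {1,2,3,5,6}  [seen]
{1,3,4} --y--> {1,3,4}  [seen]
{1,2,3,4,5,6} --x--> {1,2,3,4,5,6}  [seen]
{1,2,3,4,5,6} --y--> {1,2,3,4,5,6}  [seen]
Reachable DFA states: {1}, {1,2,3,5,6}, {1,3,4}, {1,2,3,4,5,6}.
{1,2,3,4,5,6} is among them.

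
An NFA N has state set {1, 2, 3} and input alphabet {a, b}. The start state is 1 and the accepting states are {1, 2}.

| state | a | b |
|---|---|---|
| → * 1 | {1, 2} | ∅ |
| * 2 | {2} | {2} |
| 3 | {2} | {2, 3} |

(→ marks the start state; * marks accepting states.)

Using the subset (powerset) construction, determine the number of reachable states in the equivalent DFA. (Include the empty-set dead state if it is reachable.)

4

Start state of the DFA: {1}.
{1} --a--> {1, 2}  [new]
{1} --b--> ∅  [new]
{1, 2} --a--> {1, 2}  [seen]
{1, 2} --b--> {2}  [new]
∅ --a--> ∅  [seen]
∅ --b--> ∅  [seen]
{2} --a--> {2}  [seen]
{2} --b--> {2}  [seen]
Reachable DFA states: {1}, {1, 2}, ∅, {2}.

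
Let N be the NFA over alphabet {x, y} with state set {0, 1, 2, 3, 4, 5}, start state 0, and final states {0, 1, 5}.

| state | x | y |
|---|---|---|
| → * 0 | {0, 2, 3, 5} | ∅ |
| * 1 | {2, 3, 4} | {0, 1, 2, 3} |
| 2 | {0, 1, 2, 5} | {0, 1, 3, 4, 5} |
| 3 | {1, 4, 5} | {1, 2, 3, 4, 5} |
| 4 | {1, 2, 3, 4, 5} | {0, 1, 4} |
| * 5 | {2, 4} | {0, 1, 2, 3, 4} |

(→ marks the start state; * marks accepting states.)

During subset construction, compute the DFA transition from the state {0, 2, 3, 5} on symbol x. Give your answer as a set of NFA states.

{0, 1, 2, 3, 4, 5}

δ(0,x) = {0, 2, 3, 5}; δ(2,x) = {0, 1, 2, 5}; δ(3,x) = {1, 4, 5}; δ(5,x) = {2, 4}.
Union: {0, 1, 2, 3, 4, 5}.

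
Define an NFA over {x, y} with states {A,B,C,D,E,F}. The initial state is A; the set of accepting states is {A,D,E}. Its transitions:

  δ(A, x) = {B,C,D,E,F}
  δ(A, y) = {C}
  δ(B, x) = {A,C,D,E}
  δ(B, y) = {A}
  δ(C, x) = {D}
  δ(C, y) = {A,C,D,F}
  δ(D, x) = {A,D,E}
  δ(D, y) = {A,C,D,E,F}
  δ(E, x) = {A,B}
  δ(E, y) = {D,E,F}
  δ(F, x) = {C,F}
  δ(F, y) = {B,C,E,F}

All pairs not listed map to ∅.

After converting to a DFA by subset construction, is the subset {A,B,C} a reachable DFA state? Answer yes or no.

Start state of the DFA: {A}.
{A} --x--> {B,C,D,E,F}  [new]
{A} --y--> {C}  [new]
{B,C,D,E,F} --x--> {A,B,C,D,E,F}  [new]
{B,C,D,E,F} --y--> {A,B,C,D,E,F}  [seen]
{C} --x--> {D}  [new]
{C} --y--> {A,C,D,F}  [new]
{A,B,C,D,E,F} --x--> {A,B,C,D,E,F}  [seen]
{A,B,C,D,E,F} --y--> {A,B,C,D,E,F}  [seen]
{D} --x--> {A,D,E}  [new]
{D} --y--> {A,C,D,E,F}  [new]
{A,C,D,F} --x--> {A,B,C,D,E,F}  [seen]
{A,C,D,F} --y--> {A,B,C,D,E,F}  [seen]
{A,D,E} --x--> {A,B,C,D,E,F}  [seen]
{A,D,E} --y--> {A,C,D,E,F}  [seen]
{A,C,D,E,F} --x--> {A,B,C,D,E,F}  [seen]
{A,C,D,E,F} --y--> {A,B,C,D,E,F}  [seen]
Reachable DFA states: {A}, {B,C,D,E,F}, {C}, {A,B,C,D,E,F}, {D}, {A,C,D,F}, {A,D,E}, {A,C,D,E,F}.
{A,B,C} is not among them.

no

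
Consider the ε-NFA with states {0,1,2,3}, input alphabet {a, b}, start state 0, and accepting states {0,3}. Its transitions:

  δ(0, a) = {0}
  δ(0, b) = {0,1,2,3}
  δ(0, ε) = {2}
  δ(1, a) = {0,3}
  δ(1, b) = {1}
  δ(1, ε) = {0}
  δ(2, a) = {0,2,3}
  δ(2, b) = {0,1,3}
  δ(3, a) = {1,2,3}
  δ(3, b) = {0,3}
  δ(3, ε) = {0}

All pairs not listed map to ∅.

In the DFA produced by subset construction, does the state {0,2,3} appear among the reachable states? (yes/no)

Start state of the DFA: {0,2} (ε-closure of the NFA start).
{0,2} --a--> {0,2,3}  [new]
{0,2} --b--> {0,1,2,3}  [new]
{0,2,3} --a--> {0,1,2,3}  [seen]
{0,2,3} --b--> {0,1,2,3}  [seen]
{0,1,2,3} --a--> {0,1,2,3}  [seen]
{0,1,2,3} --b--> {0,1,2,3}  [seen]
Reachable DFA states: {0,2}, {0,2,3}, {0,1,2,3}.
{0,2,3} is among them.

yes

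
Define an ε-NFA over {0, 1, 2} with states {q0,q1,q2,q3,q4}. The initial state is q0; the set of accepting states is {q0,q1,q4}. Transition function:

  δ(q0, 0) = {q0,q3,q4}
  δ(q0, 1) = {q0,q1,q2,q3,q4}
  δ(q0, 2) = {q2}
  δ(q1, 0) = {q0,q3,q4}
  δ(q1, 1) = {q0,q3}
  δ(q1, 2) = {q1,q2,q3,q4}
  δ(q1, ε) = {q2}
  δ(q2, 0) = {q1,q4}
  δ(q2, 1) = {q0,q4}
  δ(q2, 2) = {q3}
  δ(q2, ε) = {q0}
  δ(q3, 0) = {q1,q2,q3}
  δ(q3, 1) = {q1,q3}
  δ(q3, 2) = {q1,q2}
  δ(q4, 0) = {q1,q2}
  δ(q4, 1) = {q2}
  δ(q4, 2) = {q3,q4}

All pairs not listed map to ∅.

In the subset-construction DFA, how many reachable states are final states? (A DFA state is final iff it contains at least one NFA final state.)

6

Start state of the DFA: {q0} (ε-closure of the NFA start).
{q0} --0--> {q0,q3,q4}  [new]
{q0} --1--> {q0,q1,q2,q3,q4}  [new]
{q0} --2--> {q0,q2}  [new]
{q0,q3,q4} --0--> {q0,q1,q2,q3,q4}  [seen]
{q0,q3,q4} --1--> {q0,q1,q2,q3,q4}  [seen]
{q0,q3,q4} --2--> {q0,q1,q2,q3,q4}  [seen]
{q0,q1,q2,q3,q4} --0--> {q0,q1,q2,q3,q4}  [seen]
{q0,q1,q2,q3,q4} --1--> {q0,q1,q2,q3,q4}  [seen]
{q0,q1,q2,q3,q4} --2--> {q0,q1,q2,q3,q4}  [seen]
{q0,q2} --0--> {q0,q1,q2,q3,q4}  [seen]
{q0,q2} --1--> {q0,q1,q2,q3,q4}  [seen]
{q0,q2} --2--> {q0,q2,q3}  [new]
{q0,q2,q3} --0--> {q0,q1,q2,q3,q4}  [seen]
{q0,q2,q3} --1--> {q0,q1,q2,q3,q4}  [seen]
{q0,q2,q3} --2--> {q0,q1,q2,q3}  [new]
{q0,q1,q2,q3} --0--> {q0,q1,q2,q3,q4}  [seen]
{q0,q1,q2,q3} --1--> {q0,q1,q2,q3,q4}  [seen]
{q0,q1,q2,q3} --2--> {q0,q1,q2,q3,q4}  [seen]
Reachable DFA states: {q0}, {q0,q3,q4}, {q0,q1,q2,q3,q4}, {q0,q2}, {q0,q2,q3}, {q0,q1,q2,q3}.
Accepting DFA states (contain an NFA accepting state): {q0}, {q0,q3,q4}, {q0,q1,q2,q3,q4}, {q0,q2}, {q0,q2,q3}, {q0,q1,q2,q3}.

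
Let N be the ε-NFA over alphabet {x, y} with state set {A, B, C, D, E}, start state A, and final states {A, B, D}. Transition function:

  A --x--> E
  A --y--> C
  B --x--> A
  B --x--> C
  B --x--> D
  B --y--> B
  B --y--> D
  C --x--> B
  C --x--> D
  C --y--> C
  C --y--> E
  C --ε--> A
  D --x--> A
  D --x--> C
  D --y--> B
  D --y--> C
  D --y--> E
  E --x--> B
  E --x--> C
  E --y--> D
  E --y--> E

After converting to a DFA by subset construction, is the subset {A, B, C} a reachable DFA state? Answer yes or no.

Start state of the DFA: {A} (ε-closure of the NFA start).
{A} --x--> {E}  [new]
{A} --y--> {A, C}  [new]
{E} --x--> {A, B, C}  [new]
{E} --y--> {D, E}  [new]
{A, C} --x--> {B, D, E}  [new]
{A, C} --y--> {A, C, E}  [new]
{A, B, C} --x--> {A, B, C, D, E}  [new]
{A, B, C} --y--> {A, B, C, D, E}  [seen]
{D, E} --x--> {A, B, C}  [seen]
{D, E} --y--> {A, B, C, D, E}  [seen]
{B, D, E} --x--> {A, B, C, D}  [new]
{B, D, E} --y--> {A, B, C, D, E}  [seen]
{A, C, E} --x--> {A, B, C, D, E}  [seen]
{A, C, E} --y--> {A, C, D, E}  [new]
{A, B, C, D, E} --x--> {A, B, C, D, E}  [seen]
{A, B, C, D, E} --y--> {A, B, C, D, E}  [seen]
{A, B, C, D} --x--> {A, B, C, D, E}  [seen]
{A, B, C, D} --y--> {A, B, C, D, E}  [seen]
{A, C, D, E} --x--> {A, B, C, D, E}  [seen]
{A, C, D, E} --y--> {A, B, C, D, E}  [seen]
Reachable DFA states: {A}, {E}, {A, C}, {A, B, C}, {D, E}, {B, D, E}, {A, C, E}, {A, B, C, D, E}, {A, B, C, D}, {A, C, D, E}.
{A, B, C} is among them.

yes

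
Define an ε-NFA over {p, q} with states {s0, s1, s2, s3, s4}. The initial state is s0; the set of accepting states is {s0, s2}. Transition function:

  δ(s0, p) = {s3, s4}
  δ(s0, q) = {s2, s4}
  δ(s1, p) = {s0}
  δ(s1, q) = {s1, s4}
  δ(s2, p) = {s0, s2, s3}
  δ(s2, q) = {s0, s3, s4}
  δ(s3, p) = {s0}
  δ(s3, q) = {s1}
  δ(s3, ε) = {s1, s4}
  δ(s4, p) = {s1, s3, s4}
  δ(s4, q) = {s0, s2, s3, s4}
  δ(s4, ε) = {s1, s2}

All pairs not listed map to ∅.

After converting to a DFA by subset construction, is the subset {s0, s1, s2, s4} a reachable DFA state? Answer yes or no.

Start state of the DFA: {s0} (ε-closure of the NFA start).
{s0} --p--> {s1, s2, s3, s4}  [new]
{s0} --q--> {s1, s2, s4}  [new]
{s1, s2, s3, s4} --p--> {s0, s1, s2, s3, s4}  [new]
{s1, s2, s3, s4} --q--> {s0, s1, s2, s3, s4}  [seen]
{s1, s2, s4} --p--> {s0, s1, s2, s3, s4}  [seen]
{s1, s2, s4} --q--> {s0, s1, s2, s3, s4}  [seen]
{s0, s1, s2, s3, s4} --p--> {s0, s1, s2, s3, s4}  [seen]
{s0, s1, s2, s3, s4} --q--> {s0, s1, s2, s3, s4}  [seen]
Reachable DFA states: {s0}, {s1, s2, s3, s4}, {s1, s2, s4}, {s0, s1, s2, s3, s4}.
{s0, s1, s2, s4} is not among them.

no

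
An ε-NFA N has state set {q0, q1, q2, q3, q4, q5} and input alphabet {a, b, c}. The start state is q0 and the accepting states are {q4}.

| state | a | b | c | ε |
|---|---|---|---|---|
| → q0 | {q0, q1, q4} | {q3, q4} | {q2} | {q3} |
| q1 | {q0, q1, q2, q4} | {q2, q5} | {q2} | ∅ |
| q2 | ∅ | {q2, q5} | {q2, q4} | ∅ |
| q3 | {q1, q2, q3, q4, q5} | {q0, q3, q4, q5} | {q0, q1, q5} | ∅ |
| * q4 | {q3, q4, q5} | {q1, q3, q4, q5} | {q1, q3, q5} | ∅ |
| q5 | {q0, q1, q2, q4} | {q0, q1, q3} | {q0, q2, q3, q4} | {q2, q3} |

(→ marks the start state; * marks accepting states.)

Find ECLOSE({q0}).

{q0, q3}

Begin with {q0}.
q0 →ε {q3}; add q3.
ε-closure = {q0, q3}.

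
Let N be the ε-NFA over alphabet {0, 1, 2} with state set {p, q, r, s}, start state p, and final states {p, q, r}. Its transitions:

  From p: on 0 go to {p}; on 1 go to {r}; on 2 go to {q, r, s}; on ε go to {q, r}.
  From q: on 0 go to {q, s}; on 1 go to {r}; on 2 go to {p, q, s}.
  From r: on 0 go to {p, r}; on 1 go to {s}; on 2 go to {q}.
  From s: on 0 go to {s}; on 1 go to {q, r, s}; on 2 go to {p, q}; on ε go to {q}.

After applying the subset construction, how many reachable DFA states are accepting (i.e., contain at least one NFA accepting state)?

3

Start state of the DFA: {p, q, r} (ε-closure of the NFA start).
{p, q, r} --0--> {p, q, r, s}  [new]
{p, q, r} --1--> {q, r, s}  [new]
{p, q, r} --2--> {p, q, r, s}  [seen]
{p, q, r, s} --0--> {p, q, r, s}  [seen]
{p, q, r, s} --1--> {q, r, s}  [seen]
{p, q, r, s} --2--> {p, q, r, s}  [seen]
{q, r, s} --0--> {p, q, r, s}  [seen]
{q, r, s} --1--> {q, r, s}  [seen]
{q, r, s} --2--> {p, q, r, s}  [seen]
Reachable DFA states: {p, q, r}, {p, q, r, s}, {q, r, s}.
Accepting DFA states (contain an NFA accepting state): {p, q, r}, {p, q, r, s}, {q, r, s}.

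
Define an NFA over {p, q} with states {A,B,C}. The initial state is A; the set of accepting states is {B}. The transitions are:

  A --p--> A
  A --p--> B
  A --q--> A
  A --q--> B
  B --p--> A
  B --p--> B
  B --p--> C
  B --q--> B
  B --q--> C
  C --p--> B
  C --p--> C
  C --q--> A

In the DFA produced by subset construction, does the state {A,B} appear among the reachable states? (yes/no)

Start state of the DFA: {A}.
{A} --p--> {A,B}  [new]
{A} --q--> {A,B}  [seen]
{A,B} --p--> {A,B,C}  [new]
{A,B} --q--> {A,B,C}  [seen]
{A,B,C} --p--> {A,B,C}  [seen]
{A,B,C} --q--> {A,B,C}  [seen]
Reachable DFA states: {A}, {A,B}, {A,B,C}.
{A,B} is among them.

yes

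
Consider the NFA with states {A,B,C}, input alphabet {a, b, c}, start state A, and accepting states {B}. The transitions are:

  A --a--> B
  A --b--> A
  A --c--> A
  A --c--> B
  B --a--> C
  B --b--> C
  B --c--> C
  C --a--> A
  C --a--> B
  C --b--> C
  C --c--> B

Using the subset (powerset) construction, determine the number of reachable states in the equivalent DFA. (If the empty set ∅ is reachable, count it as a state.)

Start state of the DFA: {A}.
{A} --a--> {B}  [new]
{A} --b--> {A}  [seen]
{A} --c--> {A,B}  [new]
{B} --a--> {C}  [new]
{B} --b--> {C}  [seen]
{B} --c--> {C}  [seen]
{A,B} --a--> {B,C}  [new]
{A,B} --b--> {A,C}  [new]
{A,B} --c--> {A,B,C}  [new]
{C} --a--> {A,B}  [seen]
{C} --b--> {C}  [seen]
{C} --c--> {B}  [seen]
{B,C} --a--> {A,B,C}  [seen]
{B,C} --b--> {C}  [seen]
{B,C} --c--> {B,C}  [seen]
{A,C} --a--> {A,B}  [seen]
{A,C} --b--> {A,C}  [seen]
{A,C} --c--> {A,B}  [seen]
{A,B,C} --a--> {A,B,C}  [seen]
{A,B,C} --b--> {A,C}  [seen]
{A,B,C} --c--> {A,B,C}  [seen]
Reachable DFA states: {A}, {B}, {A,B}, {C}, {B,C}, {A,C}, {A,B,C}.

7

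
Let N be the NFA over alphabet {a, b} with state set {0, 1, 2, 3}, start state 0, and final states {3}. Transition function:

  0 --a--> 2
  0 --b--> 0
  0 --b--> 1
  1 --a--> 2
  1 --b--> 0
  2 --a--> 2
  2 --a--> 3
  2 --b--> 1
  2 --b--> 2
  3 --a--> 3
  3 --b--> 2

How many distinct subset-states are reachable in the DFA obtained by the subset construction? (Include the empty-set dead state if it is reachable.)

6

Start state of the DFA: {0}.
{0} --a--> {2}  [new]
{0} --b--> {0, 1}  [new]
{2} --a--> {2, 3}  [new]
{2} --b--> {1, 2}  [new]
{0, 1} --a--> {2}  [seen]
{0, 1} --b--> {0, 1}  [seen]
{2, 3} --a--> {2, 3}  [seen]
{2, 3} --b--> {1, 2}  [seen]
{1, 2} --a--> {2, 3}  [seen]
{1, 2} --b--> {0, 1, 2}  [new]
{0, 1, 2} --a--> {2, 3}  [seen]
{0, 1, 2} --b--> {0, 1, 2}  [seen]
Reachable DFA states: {0}, {2}, {0, 1}, {2, 3}, {1, 2}, {0, 1, 2}.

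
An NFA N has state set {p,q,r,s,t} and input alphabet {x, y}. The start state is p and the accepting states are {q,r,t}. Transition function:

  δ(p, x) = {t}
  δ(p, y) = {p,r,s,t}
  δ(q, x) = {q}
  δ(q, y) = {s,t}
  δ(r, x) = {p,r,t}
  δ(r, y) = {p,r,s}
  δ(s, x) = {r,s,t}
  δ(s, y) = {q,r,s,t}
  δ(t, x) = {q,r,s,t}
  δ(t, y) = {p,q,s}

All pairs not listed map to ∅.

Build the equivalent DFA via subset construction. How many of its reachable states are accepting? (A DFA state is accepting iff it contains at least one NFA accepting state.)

5

Start state of the DFA: {p}.
{p} --x--> {t}  [new]
{p} --y--> {p,r,s,t}  [new]
{t} --x--> {q,r,s,t}  [new]
{t} --y--> {p,q,s}  [new]
{p,r,s,t} --x--> {p,q,r,s,t}  [new]
{p,r,s,t} --y--> {p,q,r,s,t}  [seen]
{q,r,s,t} --x--> {p,q,r,s,t}  [seen]
{q,r,s,t} --y--> {p,q,r,s,t}  [seen]
{p,q,s} --x--> {q,r,s,t}  [seen]
{p,q,s} --y--> {p,q,r,s,t}  [seen]
{p,q,r,s,t} --x--> {p,q,r,s,t}  [seen]
{p,q,r,s,t} --y--> {p,q,r,s,t}  [seen]
Reachable DFA states: {p}, {t}, {p,r,s,t}, {q,r,s,t}, {p,q,s}, {p,q,r,s,t}.
Accepting DFA states (contain an NFA accepting state): {t}, {p,r,s,t}, {q,r,s,t}, {p,q,s}, {p,q,r,s,t}.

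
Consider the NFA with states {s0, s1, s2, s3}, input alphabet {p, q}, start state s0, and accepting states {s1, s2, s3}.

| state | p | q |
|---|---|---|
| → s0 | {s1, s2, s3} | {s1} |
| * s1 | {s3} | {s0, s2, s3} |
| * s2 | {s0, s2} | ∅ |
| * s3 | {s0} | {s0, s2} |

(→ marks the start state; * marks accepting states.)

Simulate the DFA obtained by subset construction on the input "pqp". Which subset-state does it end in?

Start: {s0}.
δ(s0,p) = {s1, s2, s3}.
Union: {s1, s2, s3}.
After p: {s1, s2, s3}.
δ(s1,q) = {s0, s2, s3}; δ(s2,q) = ∅; δ(s3,q) = {s0, s2}.
Union: {s0, s2, s3}.
After q: {s0, s2, s3}.
δ(s0,p) = {s1, s2, s3}; δ(s2,p) = {s0, s2}; δ(s3,p) = {s0}.
Union: {s0, s1, s2, s3}.
After p: {s0, s1, s2, s3}.

{s0, s1, s2, s3}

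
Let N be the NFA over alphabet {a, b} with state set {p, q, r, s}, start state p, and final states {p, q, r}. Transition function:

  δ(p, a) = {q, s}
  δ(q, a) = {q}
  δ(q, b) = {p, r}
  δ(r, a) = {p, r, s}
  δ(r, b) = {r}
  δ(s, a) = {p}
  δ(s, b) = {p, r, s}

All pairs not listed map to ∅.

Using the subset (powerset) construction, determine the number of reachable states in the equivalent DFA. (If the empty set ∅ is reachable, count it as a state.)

8

Start state of the DFA: {p}.
{p} --a--> {q, s}  [new]
{p} --b--> ∅  [new]
{q, s} --a--> {p, q}  [new]
{q, s} --b--> {p, r, s}  [new]
∅ --a--> ∅  [seen]
∅ --b--> ∅  [seen]
{p, q} --a--> {q, s}  [seen]
{p, q} --b--> {p, r}  [new]
{p, r, s} --a--> {p, q, r, s}  [new]
{p, r, s} --b--> {p, r, s}  [seen]
{p, r} --a--> {p, q, r, s}  [seen]
{p, r} --b--> {r}  [new]
{p, q, r, s} --a--> {p, q, r, s}  [seen]
{p, q, r, s} --b--> {p, r, s}  [seen]
{r} --a--> {p, r, s}  [seen]
{r} --b--> {r}  [seen]
Reachable DFA states: {p}, {q, s}, ∅, {p, q}, {p, r, s}, {p, r}, {p, q, r, s}, {r}.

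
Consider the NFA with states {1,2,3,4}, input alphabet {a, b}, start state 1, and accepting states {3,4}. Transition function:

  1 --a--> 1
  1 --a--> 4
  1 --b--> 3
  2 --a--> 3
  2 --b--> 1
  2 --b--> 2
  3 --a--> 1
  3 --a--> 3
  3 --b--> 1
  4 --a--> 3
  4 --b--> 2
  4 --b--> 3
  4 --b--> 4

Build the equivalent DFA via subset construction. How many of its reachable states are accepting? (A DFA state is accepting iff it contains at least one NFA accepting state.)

Start state of the DFA: {1}.
{1} --a--> {1,4}  [new]
{1} --b--> {3}  [new]
{1,4} --a--> {1,3,4}  [new]
{1,4} --b--> {2,3,4}  [new]
{3} --a--> {1,3}  [new]
{3} --b--> {1}  [seen]
{1,3,4} --a--> {1,3,4}  [seen]
{1,3,4} --b--> {1,2,3,4}  [new]
{2,3,4} --a--> {1,3}  [seen]
{2,3,4} --b--> {1,2,3,4}  [seen]
{1,3} --a--> {1,3,4}  [seen]
{1,3} --b--> {1,3}  [seen]
{1,2,3,4} --a--> {1,3,4}  [seen]
{1,2,3,4} --b--> {1,2,3,4}  [seen]
Reachable DFA states: {1}, {1,4}, {3}, {1,3,4}, {2,3,4}, {1,3}, {1,2,3,4}.
Accepting DFA states (contain an NFA accepting state): {1,4}, {3}, {1,3,4}, {2,3,4}, {1,3}, {1,2,3,4}.

6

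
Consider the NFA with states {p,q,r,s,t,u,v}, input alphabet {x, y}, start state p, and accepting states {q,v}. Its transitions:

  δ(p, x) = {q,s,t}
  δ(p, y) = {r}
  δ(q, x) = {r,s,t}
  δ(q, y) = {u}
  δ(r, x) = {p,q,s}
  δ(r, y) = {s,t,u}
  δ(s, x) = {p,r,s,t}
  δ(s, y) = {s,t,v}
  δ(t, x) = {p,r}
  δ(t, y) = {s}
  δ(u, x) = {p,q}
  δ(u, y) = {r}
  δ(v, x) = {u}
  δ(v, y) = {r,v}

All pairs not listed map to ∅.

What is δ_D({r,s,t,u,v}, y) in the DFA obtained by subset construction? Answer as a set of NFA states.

{r,s,t,u,v}

δ(r,y) = {s,t,u}; δ(s,y) = {s,t,v}; δ(t,y) = {s}; δ(u,y) = {r}; δ(v,y) = {r,v}.
Union: {r,s,t,u,v}.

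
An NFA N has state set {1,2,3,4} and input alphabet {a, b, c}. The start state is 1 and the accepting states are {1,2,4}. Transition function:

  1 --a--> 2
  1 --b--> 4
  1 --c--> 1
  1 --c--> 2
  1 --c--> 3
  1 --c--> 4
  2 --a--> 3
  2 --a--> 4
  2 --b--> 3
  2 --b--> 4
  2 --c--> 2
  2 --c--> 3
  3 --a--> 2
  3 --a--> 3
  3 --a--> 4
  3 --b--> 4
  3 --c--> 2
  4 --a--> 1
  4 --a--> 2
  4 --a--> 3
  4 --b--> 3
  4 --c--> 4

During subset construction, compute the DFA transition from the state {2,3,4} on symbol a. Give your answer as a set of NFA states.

{1,2,3,4}

δ(2,a) = {3,4}; δ(3,a) = {2,3,4}; δ(4,a) = {1,2,3}.
Union: {1,2,3,4}.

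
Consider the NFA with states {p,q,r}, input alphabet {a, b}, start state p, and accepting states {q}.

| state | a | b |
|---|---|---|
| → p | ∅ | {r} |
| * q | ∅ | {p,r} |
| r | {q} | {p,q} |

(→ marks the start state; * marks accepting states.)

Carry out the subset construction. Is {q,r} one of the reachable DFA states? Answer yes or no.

no

Start state of the DFA: {p}.
{p} --a--> ∅  [new]
{p} --b--> {r}  [new]
∅ --a--> ∅  [seen]
∅ --b--> ∅  [seen]
{r} --a--> {q}  [new]
{r} --b--> {p,q}  [new]
{q} --a--> ∅  [seen]
{q} --b--> {p,r}  [new]
{p,q} --a--> ∅  [seen]
{p,q} --b--> {p,r}  [seen]
{p,r} --a--> {q}  [seen]
{p,r} --b--> {p,q,r}  [new]
{p,q,r} --a--> {q}  [seen]
{p,q,r} --b--> {p,q,r}  [seen]
Reachable DFA states: {p}, ∅, {r}, {q}, {p,q}, {p,r}, {p,q,r}.
{q,r} is not among them.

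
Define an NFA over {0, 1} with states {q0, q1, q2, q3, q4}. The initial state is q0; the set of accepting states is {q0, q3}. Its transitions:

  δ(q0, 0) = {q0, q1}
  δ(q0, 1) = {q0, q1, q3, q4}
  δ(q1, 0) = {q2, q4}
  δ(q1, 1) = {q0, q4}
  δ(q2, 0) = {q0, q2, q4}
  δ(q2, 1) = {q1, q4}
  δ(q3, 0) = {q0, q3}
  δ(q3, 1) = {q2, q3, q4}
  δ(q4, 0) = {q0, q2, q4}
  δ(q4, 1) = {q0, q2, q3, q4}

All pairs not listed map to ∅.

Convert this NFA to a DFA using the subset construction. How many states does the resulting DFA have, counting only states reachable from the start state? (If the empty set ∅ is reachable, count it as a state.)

5

Start state of the DFA: {q0}.
{q0} --0--> {q0, q1}  [new]
{q0} --1--> {q0, q1, q3, q4}  [new]
{q0, q1} --0--> {q0, q1, q2, q4}  [new]
{q0, q1} --1--> {q0, q1, q3, q4}  [seen]
{q0, q1, q3, q4} --0--> {q0, q1, q2, q3, q4}  [new]
{q0, q1, q3, q4} --1--> {q0, q1, q2, q3, q4}  [seen]
{q0, q1, q2, q4} --0--> {q0, q1, q2, q4}  [seen]
{q0, q1, q2, q4} --1--> {q0, q1, q2, q3, q4}  [seen]
{q0, q1, q2, q3, q4} --0--> {q0, q1, q2, q3, q4}  [seen]
{q0, q1, q2, q3, q4} --1--> {q0, q1, q2, q3, q4}  [seen]
Reachable DFA states: {q0}, {q0, q1}, {q0, q1, q3, q4}, {q0, q1, q2, q4}, {q0, q1, q2, q3, q4}.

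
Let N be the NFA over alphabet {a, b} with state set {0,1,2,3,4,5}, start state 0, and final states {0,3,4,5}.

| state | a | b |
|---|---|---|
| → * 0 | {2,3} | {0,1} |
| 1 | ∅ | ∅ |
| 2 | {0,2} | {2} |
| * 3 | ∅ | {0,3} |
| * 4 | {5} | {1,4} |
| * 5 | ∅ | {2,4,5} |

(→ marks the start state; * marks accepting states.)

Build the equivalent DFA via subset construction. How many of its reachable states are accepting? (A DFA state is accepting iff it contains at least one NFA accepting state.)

7

Start state of the DFA: {0}.
{0} --a--> {2,3}  [new]
{0} --b--> {0,1}  [new]
{2,3} --a--> {0,2}  [new]
{2,3} --b--> {0,2,3}  [new]
{0,1} --a--> {2,3}  [seen]
{0,1} --b--> {0,1}  [seen]
{0,2} --a--> {0,2,3}  [seen]
{0,2} --b--> {0,1,2}  [new]
{0,2,3} --a--> {0,2,3}  [seen]
{0,2,3} --b--> {0,1,2,3}  [new]
{0,1,2} --a--> {0,2,3}  [seen]
{0,1,2} --b--> {0,1,2}  [seen]
{0,1,2,3} --a--> {0,2,3}  [seen]
{0,1,2,3} --b--> {0,1,2,3}  [seen]
Reachable DFA states: {0}, {2,3}, {0,1}, {0,2}, {0,2,3}, {0,1,2}, {0,1,2,3}.
Accepting DFA states (contain an NFA accepting state): {0}, {2,3}, {0,1}, {0,2}, {0,2,3}, {0,1,2}, {0,1,2,3}.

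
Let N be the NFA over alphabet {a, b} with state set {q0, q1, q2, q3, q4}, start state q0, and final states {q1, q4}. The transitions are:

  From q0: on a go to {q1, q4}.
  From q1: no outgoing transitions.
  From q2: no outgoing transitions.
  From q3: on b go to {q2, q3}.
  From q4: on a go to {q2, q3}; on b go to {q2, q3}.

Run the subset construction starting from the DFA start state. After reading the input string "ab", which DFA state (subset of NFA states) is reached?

{q2, q3}

Start: {q0}.
δ(q0,a) = {q1, q4}.
Union: {q1, q4}.
After a: {q1, q4}.
δ(q1,b) = ∅; δ(q4,b) = {q2, q3}.
Union: {q2, q3}.
After b: {q2, q3}.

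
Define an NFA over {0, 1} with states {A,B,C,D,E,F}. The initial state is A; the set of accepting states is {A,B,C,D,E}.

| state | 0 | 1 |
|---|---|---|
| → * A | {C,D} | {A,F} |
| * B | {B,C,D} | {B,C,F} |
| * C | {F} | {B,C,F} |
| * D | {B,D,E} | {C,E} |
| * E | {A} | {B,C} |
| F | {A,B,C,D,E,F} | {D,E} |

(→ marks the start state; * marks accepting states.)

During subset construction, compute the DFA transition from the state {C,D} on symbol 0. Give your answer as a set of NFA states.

{B,D,E,F}

δ(C,0) = {F}; δ(D,0) = {B,D,E}.
Union: {B,D,E,F}.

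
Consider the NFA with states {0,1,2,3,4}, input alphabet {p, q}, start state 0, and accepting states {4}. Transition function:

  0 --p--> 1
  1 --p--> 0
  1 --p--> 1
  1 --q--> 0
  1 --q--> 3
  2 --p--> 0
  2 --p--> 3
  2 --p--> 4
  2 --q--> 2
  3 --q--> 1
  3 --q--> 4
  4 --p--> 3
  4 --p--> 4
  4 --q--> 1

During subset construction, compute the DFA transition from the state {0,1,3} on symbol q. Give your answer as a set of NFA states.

{0,1,3,4}

δ(0,q) = ∅; δ(1,q) = {0,3}; δ(3,q) = {1,4}.
Union: {0,1,3,4}.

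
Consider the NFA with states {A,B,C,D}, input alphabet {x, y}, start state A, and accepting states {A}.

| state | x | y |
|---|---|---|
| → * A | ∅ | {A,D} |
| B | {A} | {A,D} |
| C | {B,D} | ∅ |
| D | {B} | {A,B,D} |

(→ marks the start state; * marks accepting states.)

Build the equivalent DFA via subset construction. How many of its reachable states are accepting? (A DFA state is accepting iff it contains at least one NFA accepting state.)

Start state of the DFA: {A}.
{A} --x--> ∅  [new]
{A} --y--> {A,D}  [new]
∅ --x--> ∅  [seen]
∅ --y--> ∅  [seen]
{A,D} --x--> {B}  [new]
{A,D} --y--> {A,B,D}  [new]
{B} --x--> {A}  [seen]
{B} --y--> {A,D}  [seen]
{A,B,D} --x--> {A,B}  [new]
{A,B,D} --y--> {A,B,D}  [seen]
{A,B} --x--> {A}  [seen]
{A,B} --y--> {A,D}  [seen]
Reachable DFA states: {A}, ∅, {A,D}, {B}, {A,B,D}, {A,B}.
Accepting DFA states (contain an NFA accepting state): {A}, {A,D}, {A,B,D}, {A,B}.

4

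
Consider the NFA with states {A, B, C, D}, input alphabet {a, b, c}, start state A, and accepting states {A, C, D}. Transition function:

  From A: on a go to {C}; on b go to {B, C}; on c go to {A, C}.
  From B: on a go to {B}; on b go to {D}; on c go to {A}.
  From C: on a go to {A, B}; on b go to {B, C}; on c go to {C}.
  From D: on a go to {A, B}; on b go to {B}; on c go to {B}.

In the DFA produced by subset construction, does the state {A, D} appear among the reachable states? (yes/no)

no

Start state of the DFA: {A}.
{A} --a--> {C}  [new]
{A} --b--> {B, C}  [new]
{A} --c--> {A, C}  [new]
{C} --a--> {A, B}  [new]
{C} --b--> {B, C}  [seen]
{C} --c--> {C}  [seen]
{B, C} --a--> {A, B}  [seen]
{B, C} --b--> {B, C, D}  [new]
{B, C} --c--> {A, C}  [seen]
{A, C} --a--> {A, B, C}  [new]
{A, C} --b--> {B, C}  [seen]
{A, C} --c--> {A, C}  [seen]
{A, B} --a--> {B, C}  [seen]
{A, B} --b--> {B, C, D}  [seen]
{A, B} --c--> {A, C}  [seen]
{B, C, D} --a--> {A, B}  [seen]
{B, C, D} --b--> {B, C, D}  [seen]
{B, C, D} --c--> {A, B, C}  [seen]
{A, B, C} --a--> {A, B, C}  [seen]
{A, B, C} --b--> {B, C, D}  [seen]
{A, B, C} --c--> {A, C}  [seen]
Reachable DFA states: {A}, {C}, {B, C}, {A, C}, {A, B}, {B, C, D}, {A, B, C}.
{A, D} is not among them.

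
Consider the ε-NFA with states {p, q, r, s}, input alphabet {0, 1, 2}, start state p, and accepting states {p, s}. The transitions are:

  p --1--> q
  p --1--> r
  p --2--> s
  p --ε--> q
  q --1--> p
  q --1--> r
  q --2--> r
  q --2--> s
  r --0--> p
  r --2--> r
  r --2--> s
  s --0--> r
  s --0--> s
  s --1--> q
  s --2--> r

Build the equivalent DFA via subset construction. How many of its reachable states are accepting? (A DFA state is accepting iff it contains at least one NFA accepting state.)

4

Start state of the DFA: {p, q} (ε-closure of the NFA start).
{p, q} --0--> ∅  [new]
{p, q} --1--> {p, q, r}  [new]
{p, q} --2--> {r, s}  [new]
∅ --0--> ∅  [seen]
∅ --1--> ∅  [seen]
∅ --2--> ∅  [seen]
{p, q, r} --0--> {p, q}  [seen]
{p, q, r} --1--> {p, q, r}  [seen]
{p, q, r} --2--> {r, s}  [seen]
{r, s} --0--> {p, q, r, s}  [new]
{r, s} --1--> {q}  [new]
{r, s} --2--> {r, s}  [seen]
{p, q, r, s} --0--> {p, q, r, s}  [seen]
{p, q, r, s} --1--> {p, q, r}  [seen]
{p, q, r, s} --2--> {r, s}  [seen]
{q} --0--> ∅  [seen]
{q} --1--> {p, q, r}  [seen]
{q} --2--> {r, s}  [seen]
Reachable DFA states: {p, q}, ∅, {p, q, r}, {r, s}, {p, q, r, s}, {q}.
Accepting DFA states (contain an NFA accepting state): {p, q}, {p, q, r}, {r, s}, {p, q, r, s}.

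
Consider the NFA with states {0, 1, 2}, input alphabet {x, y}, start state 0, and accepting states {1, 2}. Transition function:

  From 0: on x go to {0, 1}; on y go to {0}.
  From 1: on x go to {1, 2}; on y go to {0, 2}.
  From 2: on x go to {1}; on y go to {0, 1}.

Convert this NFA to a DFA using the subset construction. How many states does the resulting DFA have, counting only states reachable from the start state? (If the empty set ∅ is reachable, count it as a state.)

Start state of the DFA: {0}.
{0} --x--> {0, 1}  [new]
{0} --y--> {0}  [seen]
{0, 1} --x--> {0, 1, 2}  [new]
{0, 1} --y--> {0, 2}  [new]
{0, 1, 2} --x--> {0, 1, 2}  [seen]
{0, 1, 2} --y--> {0, 1, 2}  [seen]
{0, 2} --x--> {0, 1}  [seen]
{0, 2} --y--> {0, 1}  [seen]
Reachable DFA states: {0}, {0, 1}, {0, 1, 2}, {0, 2}.

4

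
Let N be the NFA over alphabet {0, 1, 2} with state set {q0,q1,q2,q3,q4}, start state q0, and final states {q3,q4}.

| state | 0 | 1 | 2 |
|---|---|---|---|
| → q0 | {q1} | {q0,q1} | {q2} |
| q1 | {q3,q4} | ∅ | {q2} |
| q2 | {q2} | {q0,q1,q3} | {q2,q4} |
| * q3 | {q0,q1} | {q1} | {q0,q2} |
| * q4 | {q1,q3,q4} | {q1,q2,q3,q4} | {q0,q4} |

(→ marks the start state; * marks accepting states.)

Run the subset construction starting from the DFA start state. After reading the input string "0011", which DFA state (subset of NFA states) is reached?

Start: {q0}.
δ(q0,0) = {q1}.
Union: {q1}.
After 0: {q1}.
δ(q1,0) = {q3,q4}.
Union: {q3,q4}.
After 0: {q3,q4}.
δ(q3,1) = {q1}; δ(q4,1) = {q1,q2,q3,q4}.
Union: {q1,q2,q3,q4}.
After 1: {q1,q2,q3,q4}.
δ(q1,1) = ∅; δ(q2,1) = {q0,q1,q3}; δ(q3,1) = {q1}; δ(q4,1) = {q1,q2,q3,q4}.
Union: {q0,q1,q2,q3,q4}.
After 1: {q0,q1,q2,q3,q4}.

{q0,q1,q2,q3,q4}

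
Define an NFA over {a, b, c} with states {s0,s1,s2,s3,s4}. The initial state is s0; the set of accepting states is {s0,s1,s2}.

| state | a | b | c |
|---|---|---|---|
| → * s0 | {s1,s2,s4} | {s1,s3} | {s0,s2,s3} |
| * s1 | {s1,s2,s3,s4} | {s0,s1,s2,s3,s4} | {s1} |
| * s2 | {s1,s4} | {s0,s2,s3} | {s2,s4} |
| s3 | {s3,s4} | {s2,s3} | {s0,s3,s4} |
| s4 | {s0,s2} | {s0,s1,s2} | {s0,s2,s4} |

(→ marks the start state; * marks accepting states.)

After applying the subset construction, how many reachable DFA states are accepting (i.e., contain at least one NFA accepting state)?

10

Start state of the DFA: {s0}.
{s0} --a--> {s1,s2,s4}  [new]
{s0} --b--> {s1,s3}  [new]
{s0} --c--> {s0,s2,s3}  [new]
{s1,s2,s4} --a--> {s0,s1,s2,s3,s4}  [new]
{s1,s2,s4} --b--> {s0,s1,s2,s3,s4}  [seen]
{s1,s2,s4} --c--> {s0,s1,s2,s4}  [new]
{s1,s3} --a--> {s1,s2,s3,s4}  [new]
{s1,s3} --b--> {s0,s1,s2,s3,s4}  [seen]
{s1,s3} --c--> {s0,s1,s3,s4}  [new]
{s0,s2,s3} --a--> {s1,s2,s3,s4}  [seen]
{s0,s2,s3} --b--> {s0,s1,s2,s3}  [new]
{s0,s2,s3} --c--> {s0,s2,s3,s4}  [new]
{s0,s1,s2,s3,s4} --a--> {s0,s1,s2,s3,s4}  [seen]
{s0,s1,s2,s3,s4} --b--> {s0,s1,s2,s3,s4}  [seen]
{s0,s1,s2,s3,s4} --c--> {s0,s1,s2,s3,s4}  [seen]
{s0,s1,s2,s4} --a--> {s0,s1,s2,s3,s4}  [seen]
{s0,s1,s2,s4} --b--> {s0,s1,s2,s3,s4}  [seen]
{s0,s1,s2,s4} --c--> {s0,s1,s2,s3,s4}  [seen]
{s1,s2,s3,s4} --a--> {s0,s1,s2,s3,s4}  [seen]
{s1,s2,s3,s4} --b--> {s0,s1,s2,s3,s4}  [seen]
{s1,s2,s3,s4} --c--> {s0,s1,s2,s3,s4}  [seen]
{s0,s1,s3,s4} --a--> {s0,s1,s2,s3,s4}  [seen]
{s0,s1,s3,s4} --b--> {s0,s1,s2,s3,s4}  [seen]
{s0,s1,s3,s4} --c--> {s0,s1,s2,s3,s4}  [seen]
{s0,s1,s2,s3} --a--> {s1,s2,s3,s4}  [seen]
{s0,s1,s2,s3} --b--> {s0,s1,s2,s3,s4}  [seen]
{s0,s1,s2,s3} --c--> {s0,s1,s2,s3,s4}  [seen]
{s0,s2,s3,s4} --a--> {s0,s1,s2,s3,s4}  [seen]
{s0,s2,s3,s4} --b--> {s0,s1,s2,s3}  [seen]
{s0,s2,s3,s4} --c--> {s0,s2,s3,s4}  [seen]
Reachable DFA states: {s0}, {s1,s2,s4}, {s1,s3}, {s0,s2,s3}, {s0,s1,s2,s3,s4}, {s0,s1,s2,s4}, {s1,s2,s3,s4}, {s0,s1,s3,s4}, {s0,s1,s2,s3}, {s0,s2,s3,s4}.
Accepting DFA states (contain an NFA accepting state): {s0}, {s1,s2,s4}, {s1,s3}, {s0,s2,s3}, {s0,s1,s2,s3,s4}, {s0,s1,s2,s4}, {s1,s2,s3,s4}, {s0,s1,s3,s4}, {s0,s1,s2,s3}, {s0,s2,s3,s4}.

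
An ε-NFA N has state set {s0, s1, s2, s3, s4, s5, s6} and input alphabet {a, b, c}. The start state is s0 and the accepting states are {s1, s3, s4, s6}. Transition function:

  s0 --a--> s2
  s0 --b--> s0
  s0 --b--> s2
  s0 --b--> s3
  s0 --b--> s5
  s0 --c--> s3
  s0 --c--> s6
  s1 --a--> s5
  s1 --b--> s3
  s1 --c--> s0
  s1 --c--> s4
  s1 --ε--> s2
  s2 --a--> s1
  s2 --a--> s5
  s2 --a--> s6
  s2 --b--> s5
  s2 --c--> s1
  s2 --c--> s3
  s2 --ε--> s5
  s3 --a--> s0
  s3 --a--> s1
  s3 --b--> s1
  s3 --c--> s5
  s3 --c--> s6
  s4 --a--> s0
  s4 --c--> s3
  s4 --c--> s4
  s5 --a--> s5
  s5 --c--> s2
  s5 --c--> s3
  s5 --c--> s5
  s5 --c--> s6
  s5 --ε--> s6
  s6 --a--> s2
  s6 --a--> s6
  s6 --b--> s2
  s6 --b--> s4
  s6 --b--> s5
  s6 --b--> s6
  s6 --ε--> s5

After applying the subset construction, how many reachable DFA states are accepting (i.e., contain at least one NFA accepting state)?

Start state of the DFA: {s0} (ε-closure of the NFA start).
{s0} --a--> {s2, s5, s6}  [new]
{s0} --b--> {s0, s2, s3, s5, s6}  [new]
{s0} --c--> {s3, s5, s6}  [new]
{s2, s5, s6} --a--> {s1, s2, s5, s6}  [new]
{s2, s5, s6} --b--> {s2, s4, s5, s6}  [new]
{s2, s5, s6} --c--> {s1, s2, s3, s5, s6}  [new]
{s0, s2, s3, s5, s6} --a--> {s0, s1, s2, s5, s6}  [new]
{s0, s2, s3, s5, s6} --b--> {s0, s1, s2, s3, s4, s5, s6}  [new]
{s0, s2, s3, s5, s6} --c--> {s1, s2, s3, s5, s6}  [seen]
{s3, s5, s6} --a--> {s0, s1, s2, s5, s6}  [seen]
{s3, s5, s6} --b--> {s1, s2, s4, s5, s6}  [new]
{s3, s5, s6} --c--> {s2, s3, s5, s6}  [new]
{s1, s2, s5, s6} --a--> {s1, s2, s5, s6}  [seen]
{s1, s2, s5, s6} --b--> {s2, s3, s4, s5, s6}  [new]
{s1, s2, s5, s6} --c--> {s0, s1, s2, s3, s4, s5, s6}  [seen]
{s2, s4, s5, s6} --a--> {s0, s1, s2, s5, s6}  [seen]
{s2, s4, s5, s6} --b--> {s2, s4, s5, s6}  [seen]
{s2, s4, s5, s6} --c--> {s1, s2, s3, s4, s5, s6}  [new]
{s1, s2, s3, s5, s6} --a--> {s0, s1, s2, s5, s6}  [seen]
{s1, s2, s3, s5, s6} --b--> {s1, s2, s3, s4, s5, s6}  [seen]
{s1, s2, s3, s5, s6} --c--> {s0, s1, s2, s3, s4, s5, s6}  [seen]
{s0, s1, s2, s5, s6} --a--> {s1, s2, s5, s6}  [seen]
{s0, s1, s2, s5, s6} --b--> {s0, s2, s3, s4, s5, s6}  [new]
{s0, s1, s2, s5, s6} --c--> {s0, s1, s2, s3, s4, s5, s6}  [seen]
{s0, s1, s2, s3, s4, s5, s6} --a--> {s0, s1, s2, s5, s6}  [seen]
{s0, s1, s2, s3, s4, s5, s6} --b--> {s0, s1, s2, s3, s4, s5, s6}  [seen]
{s0, s1, s2, s3, s4, s5, s6} --c--> {s0, s1, s2, s3, s4, s5, s6}  [seen]
{s1, s2, s4, s5, s6} --a--> {s0, s1, s2, s5, s6}  [seen]
{s1, s2, s4, s5, s6} --b--> {s2, s3, s4, s5, s6}  [seen]
{s1, s2, s4, s5, s6} --c--> {s0, s1, s2, s3, s4, s5, s6}  [seen]
{s2, s3, s5, s6} --a--> {s0, s1, s2, s5, s6}  [seen]
{s2, s3, s5, s6} --b--> {s1, s2, s4, s5, s6}  [seen]
{s2, s3, s5, s6} --c--> {s1, s2, s3, s5, s6}  [seen]
{s2, s3, s4, s5, s6} --a--> {s0, s1, s2, s5, s6}  [seen]
{s2, s3, s4, s5, s6} --b--> {s1, s2, s4, s5, s6}  [seen]
{s2, s3, s4, s5, s6} --c--> {s1, s2, s3, s4, s5, s6}  [seen]
{s1, s2, s3, s4, s5, s6} --a--> {s0, s1, s2, s5, s6}  [seen]
{s1, s2, s3, s4, s5, s6} --b--> {s1, s2, s3, s4, s5, s6}  [seen]
{s1, s2, s3, s4, s5, s6} --c--> {s0, s1, s2, s3, s4, s5, s6}  [seen]
{s0, s2, s3, s4, s5, s6} --a--> {s0, s1, s2, s5, s6}  [seen]
{s0, s2, s3, s4, s5, s6} --b--> {s0, s1, s2, s3, s4, s5, s6}  [seen]
{s0, s2, s3, s4, s5, s6} --c--> {s1, s2, s3, s4, s5, s6}  [seen]
Reachable DFA states: {s0}, {s2, s5, s6}, {s0, s2, s3, s5, s6}, {s3, s5, s6}, {s1, s2, s5, s6}, {s2, s4, s5, s6}, {s1, s2, s3, s5, s6}, {s0, s1, s2, s5, s6}, {s0, s1, s2, s3, s4, s5, s6}, {s1, s2, s4, s5, s6}, {s2, s3, s5, s6}, {s2, s3, s4, s5, s6}, {s1, s2, s3, s4, s5, s6}, {s0, s2, s3, s4, s5, s6}.
Accepting DFA states (contain an NFA accepting state): {s2, s5, s6}, {s0, s2, s3, s5, s6}, {s3, s5, s6}, {s1, s2, s5, s6}, {s2, s4, s5, s6}, {s1, s2, s3, s5, s6}, {s0, s1, s2, s5, s6}, {s0, s1, s2, s3, s4, s5, s6}, {s1, s2, s4, s5, s6}, {s2, s3, s5, s6}, {s2, s3, s4, s5, s6}, {s1, s2, s3, s4, s5, s6}, {s0, s2, s3, s4, s5, s6}.

13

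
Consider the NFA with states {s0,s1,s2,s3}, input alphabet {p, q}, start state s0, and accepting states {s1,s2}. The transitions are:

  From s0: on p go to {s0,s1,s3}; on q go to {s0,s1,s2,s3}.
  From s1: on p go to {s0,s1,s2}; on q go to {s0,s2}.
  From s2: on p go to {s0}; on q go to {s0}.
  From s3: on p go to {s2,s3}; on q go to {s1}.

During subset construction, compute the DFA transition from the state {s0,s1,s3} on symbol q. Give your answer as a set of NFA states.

{s0,s1,s2,s3}

δ(s0,q) = {s0,s1,s2,s3}; δ(s1,q) = {s0,s2}; δ(s3,q) = {s1}.
Union: {s0,s1,s2,s3}.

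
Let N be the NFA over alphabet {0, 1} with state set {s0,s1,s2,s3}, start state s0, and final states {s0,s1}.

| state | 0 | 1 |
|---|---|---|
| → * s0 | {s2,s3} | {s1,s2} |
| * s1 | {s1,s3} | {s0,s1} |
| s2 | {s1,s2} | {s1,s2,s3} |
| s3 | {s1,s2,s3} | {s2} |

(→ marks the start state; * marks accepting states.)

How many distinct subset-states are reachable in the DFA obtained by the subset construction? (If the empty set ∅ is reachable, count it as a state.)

5

Start state of the DFA: {s0}.
{s0} --0--> {s2,s3}  [new]
{s0} --1--> {s1,s2}  [new]
{s2,s3} --0--> {s1,s2,s3}  [new]
{s2,s3} --1--> {s1,s2,s3}  [seen]
{s1,s2} --0--> {s1,s2,s3}  [seen]
{s1,s2} --1--> {s0,s1,s2,s3}  [new]
{s1,s2,s3} --0--> {s1,s2,s3}  [seen]
{s1,s2,s3} --1--> {s0,s1,s2,s3}  [seen]
{s0,s1,s2,s3} --0--> {s1,s2,s3}  [seen]
{s0,s1,s2,s3} --1--> {s0,s1,s2,s3}  [seen]
Reachable DFA states: {s0}, {s2,s3}, {s1,s2}, {s1,s2,s3}, {s0,s1,s2,s3}.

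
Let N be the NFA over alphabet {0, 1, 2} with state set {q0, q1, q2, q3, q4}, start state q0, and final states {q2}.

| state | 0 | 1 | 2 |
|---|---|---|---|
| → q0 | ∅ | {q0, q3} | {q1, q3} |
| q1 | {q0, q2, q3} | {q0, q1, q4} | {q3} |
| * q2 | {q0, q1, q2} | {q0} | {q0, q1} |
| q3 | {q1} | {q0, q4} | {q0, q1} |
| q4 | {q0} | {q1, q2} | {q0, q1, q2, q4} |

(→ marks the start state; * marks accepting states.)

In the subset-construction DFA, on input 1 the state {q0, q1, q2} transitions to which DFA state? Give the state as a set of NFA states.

δ(q0,1) = {q0, q3}; δ(q1,1) = {q0, q1, q4}; δ(q2,1) = {q0}.
Union: {q0, q1, q3, q4}.

{q0, q1, q3, q4}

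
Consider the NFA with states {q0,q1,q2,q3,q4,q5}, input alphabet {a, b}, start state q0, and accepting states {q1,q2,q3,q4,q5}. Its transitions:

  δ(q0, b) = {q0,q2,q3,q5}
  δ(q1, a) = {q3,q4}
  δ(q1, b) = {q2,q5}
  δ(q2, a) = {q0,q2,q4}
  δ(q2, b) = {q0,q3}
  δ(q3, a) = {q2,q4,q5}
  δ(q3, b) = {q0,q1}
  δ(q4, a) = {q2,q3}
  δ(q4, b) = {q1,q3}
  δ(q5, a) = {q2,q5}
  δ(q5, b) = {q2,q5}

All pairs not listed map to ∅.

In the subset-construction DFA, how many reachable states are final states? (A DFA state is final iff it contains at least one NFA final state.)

Start state of the DFA: {q0}.
{q0} --a--> ∅  [new]
{q0} --b--> {q0,q2,q3,q5}  [new]
∅ --a--> ∅  [seen]
∅ --b--> ∅  [seen]
{q0,q2,q3,q5} --a--> {q0,q2,q4,q5}  [new]
{q0,q2,q3,q5} --b--> {q0,q1,q2,q3,q5}  [new]
{q0,q2,q4,q5} --a--> {q0,q2,q3,q4,q5}  [new]
{q0,q2,q4,q5} --b--> {q0,q1,q2,q3,q5}  [seen]
{q0,q1,q2,q3,q5} --a--> {q0,q2,q3,q4,q5}  [seen]
{q0,q1,q2,q3,q5} --b--> {q0,q1,q2,q3,q5}  [seen]
{q0,q2,q3,q4,q5} --a--> {q0,q2,q3,q4,q5}  [seen]
{q0,q2,q3,q4,q5} --b--> {q0,q1,q2,q3,q5}  [seen]
Reachable DFA states: {q0}, ∅, {q0,q2,q3,q5}, {q0,q2,q4,q5}, {q0,q1,q2,q3,q5}, {q0,q2,q3,q4,q5}.
Accepting DFA states (contain an NFA accepting state): {q0,q2,q3,q5}, {q0,q2,q4,q5}, {q0,q1,q2,q3,q5}, {q0,q2,q3,q4,q5}.

4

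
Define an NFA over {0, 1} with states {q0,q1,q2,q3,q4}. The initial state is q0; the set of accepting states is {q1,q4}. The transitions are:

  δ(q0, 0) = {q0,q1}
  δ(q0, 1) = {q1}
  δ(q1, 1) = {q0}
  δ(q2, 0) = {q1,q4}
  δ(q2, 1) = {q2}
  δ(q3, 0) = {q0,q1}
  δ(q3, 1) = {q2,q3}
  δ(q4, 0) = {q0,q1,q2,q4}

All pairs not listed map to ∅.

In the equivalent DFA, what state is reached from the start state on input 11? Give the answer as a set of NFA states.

Start: {q0}.
δ(q0,1) = {q1}.
Union: {q1}.
After 1: {q1}.
δ(q1,1) = {q0}.
Union: {q0}.
After 1: {q0}.

{q0}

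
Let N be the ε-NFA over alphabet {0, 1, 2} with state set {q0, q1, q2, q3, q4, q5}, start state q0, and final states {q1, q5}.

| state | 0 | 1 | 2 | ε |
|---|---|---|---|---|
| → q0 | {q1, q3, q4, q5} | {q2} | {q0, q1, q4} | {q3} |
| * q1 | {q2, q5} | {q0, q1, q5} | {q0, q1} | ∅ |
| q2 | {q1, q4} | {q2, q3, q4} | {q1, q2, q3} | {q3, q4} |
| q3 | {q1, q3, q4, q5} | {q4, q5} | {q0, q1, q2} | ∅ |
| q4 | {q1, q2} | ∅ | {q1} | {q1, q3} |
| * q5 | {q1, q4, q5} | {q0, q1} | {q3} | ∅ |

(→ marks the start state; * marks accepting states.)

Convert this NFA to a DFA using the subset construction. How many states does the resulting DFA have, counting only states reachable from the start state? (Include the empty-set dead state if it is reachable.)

6

Start state of the DFA: {q0, q3} (ε-closure of the NFA start).
{q0, q3} --0--> {q1, q3, q4, q5}  [new]
{q0, q3} --1--> {q1, q2, q3, q4, q5}  [new]
{q0, q3} --2--> {q0, q1, q2, q3, q4}  [new]
{q1, q3, q4, q5} --0--> {q1, q2, q3, q4, q5}  [seen]
{q1, q3, q4, q5} --1--> {q0, q1, q3, q4, q5}  [new]
{q1, q3, q4, q5} --2--> {q0, q1, q2, q3, q4}  [seen]
{q1, q2, q3, q4, q5} --0--> {q1, q2, q3, q4, q5}  [seen]
{q1, q2, q3, q4, q5} --1--> {q0, q1, q2, q3, q4, q5}  [new]
{q1, q2, q3, q4, q5} --2--> {q0, q1, q2, q3, q4}  [seen]
{q0, q1, q2, q3, q4} --0--> {q1, q2, q3, q4, q5}  [seen]
{q0, q1, q2, q3, q4} --1--> {q0, q1, q2, q3, q4, q5}  [seen]
{q0, q1, q2, q3, q4} --2--> {q0, q1, q2, q3, q4}  [seen]
{q0, q1, q3, q4, q5} --0--> {q1, q2, q3, q4, q5}  [seen]
{q0, q1, q3, q4, q5} --1--> {q0, q1, q2, q3, q4, q5}  [seen]
{q0, q1, q3, q4, q5} --2--> {q0, q1, q2, q3, q4}  [seen]
{q0, q1, q2, q3, q4, q5} --0--> {q1, q2, q3, q4, q5}  [seen]
{q0, q1, q2, q3, q4, q5} --1--> {q0, q1, q2, q3, q4, q5}  [seen]
{q0, q1, q2, q3, q4, q5} --2--> {q0, q1, q2, q3, q4}  [seen]
Reachable DFA states: {q0, q3}, {q1, q3, q4, q5}, {q1, q2, q3, q4, q5}, {q0, q1, q2, q3, q4}, {q0, q1, q3, q4, q5}, {q0, q1, q2, q3, q4, q5}.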